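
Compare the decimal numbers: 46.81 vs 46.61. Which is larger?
46.81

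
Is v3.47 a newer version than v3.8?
Yes. Version numbers are compared segment by segment as integers, not as decimals: minor version 47 > 8, so v3.47 > v3.8 (even though the decimal 3.47 < 3.8).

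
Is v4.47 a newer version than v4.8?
Yes. Version numbers are compared segment by segment as integers, not as decimals: minor version 47 > 8, so v4.47 > v4.8 (even though the decimal 4.47 < 4.8).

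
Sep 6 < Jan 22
False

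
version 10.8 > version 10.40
False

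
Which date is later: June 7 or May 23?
June 7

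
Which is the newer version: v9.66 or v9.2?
v9.66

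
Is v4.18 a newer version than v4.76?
No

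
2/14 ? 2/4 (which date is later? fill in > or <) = >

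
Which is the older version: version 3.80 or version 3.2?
version 3.2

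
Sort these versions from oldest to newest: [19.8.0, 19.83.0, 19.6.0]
[19.6.0, 19.8.0, 19.83.0]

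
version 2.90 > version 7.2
False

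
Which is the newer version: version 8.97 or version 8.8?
version 8.97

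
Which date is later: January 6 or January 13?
January 13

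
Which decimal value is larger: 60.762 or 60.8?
60.8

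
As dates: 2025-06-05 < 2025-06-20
True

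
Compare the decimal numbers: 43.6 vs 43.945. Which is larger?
43.945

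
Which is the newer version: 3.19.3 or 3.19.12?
3.19.12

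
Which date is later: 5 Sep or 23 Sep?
23 Sep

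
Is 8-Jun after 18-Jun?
No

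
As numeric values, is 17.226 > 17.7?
False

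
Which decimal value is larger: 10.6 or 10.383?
10.6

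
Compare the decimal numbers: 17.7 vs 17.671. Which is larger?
17.7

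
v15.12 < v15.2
False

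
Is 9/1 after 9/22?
No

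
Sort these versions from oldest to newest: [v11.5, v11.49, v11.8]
[v11.5, v11.8, v11.49]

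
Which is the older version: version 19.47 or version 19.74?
version 19.47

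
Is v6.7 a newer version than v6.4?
Yes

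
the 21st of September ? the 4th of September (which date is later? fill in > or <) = >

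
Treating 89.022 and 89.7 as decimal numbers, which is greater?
89.7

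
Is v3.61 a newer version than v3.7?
Yes. Version numbers are compared segment by segment as integers, not as decimals: minor version 61 > 7, so v3.61 > v3.7 (even though the decimal 3.61 < 3.7).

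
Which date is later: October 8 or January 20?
October 8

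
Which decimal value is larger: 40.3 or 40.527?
40.527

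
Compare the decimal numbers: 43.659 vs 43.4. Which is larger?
43.659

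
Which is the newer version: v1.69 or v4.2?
v4.2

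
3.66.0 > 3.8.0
True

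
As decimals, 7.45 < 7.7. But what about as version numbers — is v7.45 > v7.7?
True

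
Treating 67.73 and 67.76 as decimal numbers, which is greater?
67.76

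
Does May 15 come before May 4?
No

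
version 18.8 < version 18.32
True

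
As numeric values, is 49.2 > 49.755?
False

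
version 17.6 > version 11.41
True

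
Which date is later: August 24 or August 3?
August 24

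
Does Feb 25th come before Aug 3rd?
Yes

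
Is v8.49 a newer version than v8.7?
Yes. Version numbers are compared segment by segment as integers, not as decimals: minor version 49 > 7, so v8.49 > v8.7 (even though the decimal 8.49 < 8.7).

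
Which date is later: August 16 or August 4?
August 16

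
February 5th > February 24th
False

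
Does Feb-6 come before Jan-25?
No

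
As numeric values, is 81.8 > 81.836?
False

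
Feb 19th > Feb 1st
True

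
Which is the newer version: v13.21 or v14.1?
v14.1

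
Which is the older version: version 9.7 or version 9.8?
version 9.7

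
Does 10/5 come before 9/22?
No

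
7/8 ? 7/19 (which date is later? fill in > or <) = <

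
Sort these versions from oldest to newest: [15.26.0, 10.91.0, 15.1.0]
[10.91.0, 15.1.0, 15.26.0]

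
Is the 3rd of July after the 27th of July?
No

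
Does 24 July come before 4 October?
Yes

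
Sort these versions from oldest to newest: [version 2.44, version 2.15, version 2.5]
[version 2.5, version 2.15, version 2.44]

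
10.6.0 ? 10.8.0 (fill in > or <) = <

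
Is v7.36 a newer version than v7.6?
Yes. Version numbers are compared segment by segment as integers, not as decimals: minor version 36 > 6, so v7.36 > v7.6 (even though the decimal 7.36 < 7.6).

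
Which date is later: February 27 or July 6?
July 6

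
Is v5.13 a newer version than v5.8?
Yes. Version numbers are compared segment by segment as integers, not as decimals: minor version 13 > 8, so v5.13 > v5.8 (even though the decimal 5.13 < 5.8).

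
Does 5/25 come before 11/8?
Yes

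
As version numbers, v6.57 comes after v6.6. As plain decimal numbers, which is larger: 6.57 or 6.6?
6.6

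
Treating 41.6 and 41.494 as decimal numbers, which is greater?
41.6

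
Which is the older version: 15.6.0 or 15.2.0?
15.2.0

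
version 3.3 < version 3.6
True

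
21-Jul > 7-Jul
True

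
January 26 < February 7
True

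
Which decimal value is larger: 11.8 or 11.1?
11.8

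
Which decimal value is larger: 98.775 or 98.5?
98.775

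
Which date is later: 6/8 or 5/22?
6/8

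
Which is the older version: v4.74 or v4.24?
v4.24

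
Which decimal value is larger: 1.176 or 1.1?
1.176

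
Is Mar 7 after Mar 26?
No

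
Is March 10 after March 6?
Yes. Day 10 comes after day 6 in March — this is a date comparison, not a decimal one (the decimal 3.10 would be smaller than 3.6).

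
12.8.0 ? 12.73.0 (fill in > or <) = <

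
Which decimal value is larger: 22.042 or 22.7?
22.7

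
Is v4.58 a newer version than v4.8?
Yes. Version numbers are compared segment by segment as integers, not as decimals: minor version 58 > 8, so v4.58 > v4.8 (even though the decimal 4.58 < 4.8).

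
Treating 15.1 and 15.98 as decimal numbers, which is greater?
15.98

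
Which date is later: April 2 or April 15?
April 15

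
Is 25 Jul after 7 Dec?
No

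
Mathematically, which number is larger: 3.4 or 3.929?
3.929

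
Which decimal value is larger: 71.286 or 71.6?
71.6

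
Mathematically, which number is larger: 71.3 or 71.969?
71.969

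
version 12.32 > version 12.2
True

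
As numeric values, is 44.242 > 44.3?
False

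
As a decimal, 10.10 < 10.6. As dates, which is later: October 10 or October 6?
October 10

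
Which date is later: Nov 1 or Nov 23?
Nov 23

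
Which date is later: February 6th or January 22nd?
February 6th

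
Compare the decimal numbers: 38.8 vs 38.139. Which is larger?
38.8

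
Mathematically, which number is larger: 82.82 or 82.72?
82.82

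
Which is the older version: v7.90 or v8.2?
v7.90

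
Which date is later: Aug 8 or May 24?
Aug 8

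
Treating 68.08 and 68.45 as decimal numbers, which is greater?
68.45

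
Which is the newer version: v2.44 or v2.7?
v2.44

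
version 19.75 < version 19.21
False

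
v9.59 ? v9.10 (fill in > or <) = >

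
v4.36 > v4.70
False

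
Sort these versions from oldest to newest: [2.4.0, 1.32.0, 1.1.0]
[1.1.0, 1.32.0, 2.4.0]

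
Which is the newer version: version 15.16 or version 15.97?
version 15.97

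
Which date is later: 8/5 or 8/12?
8/12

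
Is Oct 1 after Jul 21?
Yes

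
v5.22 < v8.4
True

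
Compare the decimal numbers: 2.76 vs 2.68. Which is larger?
2.76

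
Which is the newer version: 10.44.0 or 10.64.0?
10.64.0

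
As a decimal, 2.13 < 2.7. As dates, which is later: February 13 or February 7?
February 13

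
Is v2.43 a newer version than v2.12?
Yes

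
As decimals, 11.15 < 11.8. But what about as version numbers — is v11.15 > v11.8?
True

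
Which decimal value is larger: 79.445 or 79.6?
79.6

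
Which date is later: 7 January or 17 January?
17 January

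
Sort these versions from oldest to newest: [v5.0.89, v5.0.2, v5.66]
[v5.0.2, v5.0.89, v5.66]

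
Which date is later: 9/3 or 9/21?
9/21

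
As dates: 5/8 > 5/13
False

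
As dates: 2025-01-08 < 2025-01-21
True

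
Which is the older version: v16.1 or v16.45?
v16.1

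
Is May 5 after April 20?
Yes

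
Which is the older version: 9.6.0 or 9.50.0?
9.6.0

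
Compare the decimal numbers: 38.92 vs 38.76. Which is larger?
38.92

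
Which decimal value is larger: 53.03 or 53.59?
53.59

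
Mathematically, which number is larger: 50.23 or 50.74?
50.74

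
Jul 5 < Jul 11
True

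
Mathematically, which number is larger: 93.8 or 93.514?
93.8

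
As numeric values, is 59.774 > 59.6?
True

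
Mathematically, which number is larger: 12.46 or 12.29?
12.46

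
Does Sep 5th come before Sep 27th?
Yes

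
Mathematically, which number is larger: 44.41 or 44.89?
44.89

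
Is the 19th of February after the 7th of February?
Yes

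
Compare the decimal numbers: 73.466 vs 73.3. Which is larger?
73.466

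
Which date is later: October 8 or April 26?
October 8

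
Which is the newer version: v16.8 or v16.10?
v16.10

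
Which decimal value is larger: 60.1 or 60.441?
60.441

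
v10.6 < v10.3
False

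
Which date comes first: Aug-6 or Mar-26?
Mar-26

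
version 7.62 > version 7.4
True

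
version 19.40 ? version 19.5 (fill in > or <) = >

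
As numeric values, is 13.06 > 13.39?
False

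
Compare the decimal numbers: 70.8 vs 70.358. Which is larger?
70.8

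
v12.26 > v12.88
False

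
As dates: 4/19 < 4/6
False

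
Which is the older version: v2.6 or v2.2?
v2.2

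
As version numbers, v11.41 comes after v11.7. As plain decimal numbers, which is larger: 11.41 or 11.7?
11.7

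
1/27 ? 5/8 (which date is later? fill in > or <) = <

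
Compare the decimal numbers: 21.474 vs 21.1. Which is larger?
21.474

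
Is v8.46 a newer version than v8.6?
Yes. Version numbers are compared segment by segment as integers, not as decimals: minor version 46 > 6, so v8.46 > v8.6 (even though the decimal 8.46 < 8.6).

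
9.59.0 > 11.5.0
False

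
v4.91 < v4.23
False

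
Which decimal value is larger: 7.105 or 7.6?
7.6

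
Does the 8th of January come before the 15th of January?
Yes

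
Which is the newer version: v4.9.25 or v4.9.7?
v4.9.25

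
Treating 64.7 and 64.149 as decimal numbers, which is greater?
64.7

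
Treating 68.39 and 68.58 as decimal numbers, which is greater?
68.58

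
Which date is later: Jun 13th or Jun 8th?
Jun 13th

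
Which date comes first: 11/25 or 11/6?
11/6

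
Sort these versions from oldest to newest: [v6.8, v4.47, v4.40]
[v4.40, v4.47, v6.8]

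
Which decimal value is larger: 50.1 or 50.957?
50.957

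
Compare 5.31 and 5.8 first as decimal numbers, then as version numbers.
As decimals: 5.31 < 5.8. As versions: v5.31 > v5.8 (minor version 31 > 8).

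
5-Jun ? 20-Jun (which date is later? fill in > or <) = <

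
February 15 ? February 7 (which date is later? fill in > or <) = >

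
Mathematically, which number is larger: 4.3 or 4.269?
4.3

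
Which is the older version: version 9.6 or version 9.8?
version 9.6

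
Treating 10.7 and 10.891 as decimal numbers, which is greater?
10.891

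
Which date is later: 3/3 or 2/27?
3/3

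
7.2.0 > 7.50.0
False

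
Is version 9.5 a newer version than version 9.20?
No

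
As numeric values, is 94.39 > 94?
True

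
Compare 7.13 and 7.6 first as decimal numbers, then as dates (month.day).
As decimals: 7.13 < 7.6. As dates: 7/13 is later than 7/6 (day 13 > day 6).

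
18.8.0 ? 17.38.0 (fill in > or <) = >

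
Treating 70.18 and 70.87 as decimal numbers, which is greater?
70.87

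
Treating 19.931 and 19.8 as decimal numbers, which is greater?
19.931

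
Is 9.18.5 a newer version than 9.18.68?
No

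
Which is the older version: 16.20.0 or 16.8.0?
16.8.0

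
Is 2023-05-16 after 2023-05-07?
Yes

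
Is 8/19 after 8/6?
Yes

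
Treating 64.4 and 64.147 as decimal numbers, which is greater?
64.4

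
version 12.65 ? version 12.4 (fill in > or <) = >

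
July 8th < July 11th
True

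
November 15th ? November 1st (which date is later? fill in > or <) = >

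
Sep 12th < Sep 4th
False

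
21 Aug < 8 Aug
False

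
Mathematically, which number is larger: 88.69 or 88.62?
88.69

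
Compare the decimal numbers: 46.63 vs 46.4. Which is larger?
46.63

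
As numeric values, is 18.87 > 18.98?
False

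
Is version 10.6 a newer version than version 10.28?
No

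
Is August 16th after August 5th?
Yes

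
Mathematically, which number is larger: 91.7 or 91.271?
91.7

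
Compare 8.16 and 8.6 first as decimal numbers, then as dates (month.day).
As decimals: 8.16 < 8.6. As dates: 8/16 is later than 8/6 (day 16 > day 6).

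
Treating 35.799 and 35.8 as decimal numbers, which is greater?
35.8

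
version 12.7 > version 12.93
False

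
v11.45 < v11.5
False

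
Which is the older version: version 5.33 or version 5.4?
version 5.4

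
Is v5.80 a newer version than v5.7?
Yes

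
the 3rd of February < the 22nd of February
True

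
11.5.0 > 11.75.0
False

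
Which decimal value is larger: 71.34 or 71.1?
71.34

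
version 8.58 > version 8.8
True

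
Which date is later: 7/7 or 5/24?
7/7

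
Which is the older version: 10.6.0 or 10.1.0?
10.1.0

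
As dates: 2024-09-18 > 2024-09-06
True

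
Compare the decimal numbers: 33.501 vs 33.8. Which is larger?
33.8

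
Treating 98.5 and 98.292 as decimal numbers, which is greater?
98.5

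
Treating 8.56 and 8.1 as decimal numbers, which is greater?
8.56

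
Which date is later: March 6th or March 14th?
March 14th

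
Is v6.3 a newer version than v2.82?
Yes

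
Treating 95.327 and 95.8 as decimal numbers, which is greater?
95.8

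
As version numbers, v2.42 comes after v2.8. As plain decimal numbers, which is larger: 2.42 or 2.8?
2.8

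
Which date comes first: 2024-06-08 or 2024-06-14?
2024-06-08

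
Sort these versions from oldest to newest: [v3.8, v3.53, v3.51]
[v3.8, v3.51, v3.53]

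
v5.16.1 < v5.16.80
True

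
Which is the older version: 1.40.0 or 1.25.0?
1.25.0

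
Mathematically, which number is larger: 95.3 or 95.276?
95.3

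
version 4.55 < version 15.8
True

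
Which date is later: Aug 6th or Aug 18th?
Aug 18th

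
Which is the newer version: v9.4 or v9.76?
v9.76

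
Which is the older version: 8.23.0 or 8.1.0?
8.1.0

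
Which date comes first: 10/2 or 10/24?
10/2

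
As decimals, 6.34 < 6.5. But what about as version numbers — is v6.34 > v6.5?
True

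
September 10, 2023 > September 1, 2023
True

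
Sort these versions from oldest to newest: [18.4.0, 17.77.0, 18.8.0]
[17.77.0, 18.4.0, 18.8.0]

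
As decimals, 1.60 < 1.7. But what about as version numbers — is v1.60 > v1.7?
True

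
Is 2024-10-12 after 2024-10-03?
Yes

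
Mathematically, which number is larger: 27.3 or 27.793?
27.793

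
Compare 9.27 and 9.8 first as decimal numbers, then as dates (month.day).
As decimals: 9.27 < 9.8. As dates: 9/27 is later than 9/8 (day 27 > day 8).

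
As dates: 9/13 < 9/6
False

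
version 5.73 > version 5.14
True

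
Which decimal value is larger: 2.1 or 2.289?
2.289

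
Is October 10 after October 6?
Yes. Day 10 comes after day 6 in October — this is a date comparison, not a decimal one (the decimal 10.10 would be smaller than 10.6).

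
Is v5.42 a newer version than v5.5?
Yes. Version numbers are compared segment by segment as integers, not as decimals: minor version 42 > 5, so v5.42 > v5.5 (even though the decimal 5.42 < 5.5).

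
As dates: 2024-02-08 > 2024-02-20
False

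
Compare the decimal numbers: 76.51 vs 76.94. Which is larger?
76.94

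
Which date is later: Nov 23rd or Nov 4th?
Nov 23rd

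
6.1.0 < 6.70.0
True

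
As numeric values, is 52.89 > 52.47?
True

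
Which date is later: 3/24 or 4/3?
4/3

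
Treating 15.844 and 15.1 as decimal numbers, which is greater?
15.844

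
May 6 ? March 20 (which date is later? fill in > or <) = >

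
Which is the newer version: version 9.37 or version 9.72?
version 9.72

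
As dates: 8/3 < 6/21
False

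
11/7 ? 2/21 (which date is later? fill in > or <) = >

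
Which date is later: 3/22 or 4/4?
4/4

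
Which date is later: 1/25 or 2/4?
2/4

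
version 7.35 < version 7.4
False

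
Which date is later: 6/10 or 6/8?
6/10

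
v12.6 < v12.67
True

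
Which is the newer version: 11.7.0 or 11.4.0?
11.7.0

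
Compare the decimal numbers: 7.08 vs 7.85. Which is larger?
7.85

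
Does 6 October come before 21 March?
No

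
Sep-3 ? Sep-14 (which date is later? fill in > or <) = <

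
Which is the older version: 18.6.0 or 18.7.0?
18.6.0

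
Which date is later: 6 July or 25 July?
25 July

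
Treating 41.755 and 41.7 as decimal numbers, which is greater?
41.755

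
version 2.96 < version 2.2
False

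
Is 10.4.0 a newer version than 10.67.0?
No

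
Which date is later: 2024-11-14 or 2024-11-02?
2024-11-14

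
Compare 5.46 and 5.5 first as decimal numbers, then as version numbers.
As decimals: 5.46 < 5.5. As versions: v5.46 > v5.5 (minor version 46 > 5).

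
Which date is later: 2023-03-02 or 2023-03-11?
2023-03-11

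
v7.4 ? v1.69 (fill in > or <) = >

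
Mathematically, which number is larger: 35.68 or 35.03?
35.68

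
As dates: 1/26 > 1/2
True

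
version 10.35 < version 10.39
True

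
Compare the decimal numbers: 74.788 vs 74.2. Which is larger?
74.788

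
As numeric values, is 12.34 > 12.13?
True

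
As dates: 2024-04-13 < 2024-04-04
False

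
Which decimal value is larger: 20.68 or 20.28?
20.68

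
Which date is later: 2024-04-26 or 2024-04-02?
2024-04-26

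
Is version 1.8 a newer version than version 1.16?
No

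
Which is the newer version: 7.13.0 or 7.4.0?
7.13.0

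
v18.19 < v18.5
False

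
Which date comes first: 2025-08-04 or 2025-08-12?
2025-08-04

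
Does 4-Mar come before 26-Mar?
Yes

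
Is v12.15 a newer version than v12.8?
Yes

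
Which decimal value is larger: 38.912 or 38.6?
38.912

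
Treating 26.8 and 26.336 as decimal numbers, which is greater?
26.8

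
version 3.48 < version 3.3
False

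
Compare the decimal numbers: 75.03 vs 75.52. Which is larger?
75.52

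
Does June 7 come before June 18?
Yes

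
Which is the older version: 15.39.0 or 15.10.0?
15.10.0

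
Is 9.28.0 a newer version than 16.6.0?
No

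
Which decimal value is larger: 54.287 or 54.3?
54.3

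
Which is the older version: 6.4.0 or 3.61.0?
3.61.0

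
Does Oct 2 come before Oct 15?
Yes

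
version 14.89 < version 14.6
False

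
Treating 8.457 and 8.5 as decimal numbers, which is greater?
8.5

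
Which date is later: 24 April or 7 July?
7 July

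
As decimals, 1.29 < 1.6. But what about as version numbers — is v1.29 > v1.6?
True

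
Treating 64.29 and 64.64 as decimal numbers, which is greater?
64.64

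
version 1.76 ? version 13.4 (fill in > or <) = <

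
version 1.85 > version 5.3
False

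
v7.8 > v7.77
False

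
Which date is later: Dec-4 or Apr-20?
Dec-4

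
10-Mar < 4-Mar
False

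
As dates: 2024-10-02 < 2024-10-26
True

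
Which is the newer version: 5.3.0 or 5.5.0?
5.5.0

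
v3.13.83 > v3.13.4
True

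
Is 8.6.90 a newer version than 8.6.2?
Yes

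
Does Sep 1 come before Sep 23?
Yes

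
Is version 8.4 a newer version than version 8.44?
No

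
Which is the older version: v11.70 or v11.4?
v11.4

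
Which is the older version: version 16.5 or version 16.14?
version 16.5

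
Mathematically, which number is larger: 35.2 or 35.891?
35.891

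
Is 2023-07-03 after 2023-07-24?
No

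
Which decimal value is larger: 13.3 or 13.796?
13.796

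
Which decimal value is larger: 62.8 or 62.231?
62.8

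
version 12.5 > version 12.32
False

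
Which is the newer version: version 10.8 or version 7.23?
version 10.8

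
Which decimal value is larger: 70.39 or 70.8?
70.8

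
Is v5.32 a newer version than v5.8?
Yes. Version numbers are compared segment by segment as integers, not as decimals: minor version 32 > 8, so v5.32 > v5.8 (even though the decimal 5.32 < 5.8).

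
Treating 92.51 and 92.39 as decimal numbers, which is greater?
92.51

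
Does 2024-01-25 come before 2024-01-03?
No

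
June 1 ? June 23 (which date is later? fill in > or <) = <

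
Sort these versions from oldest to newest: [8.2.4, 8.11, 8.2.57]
[8.2.4, 8.2.57, 8.11]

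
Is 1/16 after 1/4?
Yes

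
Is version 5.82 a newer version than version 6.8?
No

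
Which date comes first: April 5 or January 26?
January 26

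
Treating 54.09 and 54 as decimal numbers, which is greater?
54.09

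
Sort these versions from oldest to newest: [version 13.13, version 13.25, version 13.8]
[version 13.8, version 13.13, version 13.25]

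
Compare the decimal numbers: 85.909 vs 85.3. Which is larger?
85.909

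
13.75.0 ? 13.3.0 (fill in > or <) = >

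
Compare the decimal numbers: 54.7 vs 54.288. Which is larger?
54.7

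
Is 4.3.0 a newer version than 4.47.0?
No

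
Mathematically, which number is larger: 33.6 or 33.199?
33.6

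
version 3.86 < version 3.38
False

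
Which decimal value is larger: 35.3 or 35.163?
35.3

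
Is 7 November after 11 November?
No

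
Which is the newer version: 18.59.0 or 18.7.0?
18.59.0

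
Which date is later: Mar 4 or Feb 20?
Mar 4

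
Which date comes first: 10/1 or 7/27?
7/27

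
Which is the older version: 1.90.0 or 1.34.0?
1.34.0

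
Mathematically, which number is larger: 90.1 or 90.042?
90.1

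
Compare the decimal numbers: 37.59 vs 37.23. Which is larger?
37.59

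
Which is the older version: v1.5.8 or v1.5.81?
v1.5.8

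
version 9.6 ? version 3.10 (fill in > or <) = >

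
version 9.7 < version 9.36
True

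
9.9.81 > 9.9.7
True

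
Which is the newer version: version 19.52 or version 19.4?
version 19.52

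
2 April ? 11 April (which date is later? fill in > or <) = <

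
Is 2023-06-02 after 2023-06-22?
No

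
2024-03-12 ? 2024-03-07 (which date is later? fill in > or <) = >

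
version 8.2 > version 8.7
False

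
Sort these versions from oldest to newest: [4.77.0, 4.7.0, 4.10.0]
[4.7.0, 4.10.0, 4.77.0]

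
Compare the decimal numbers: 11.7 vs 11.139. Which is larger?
11.7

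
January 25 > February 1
False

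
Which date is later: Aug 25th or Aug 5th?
Aug 25th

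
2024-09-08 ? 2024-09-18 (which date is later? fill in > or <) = <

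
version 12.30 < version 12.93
True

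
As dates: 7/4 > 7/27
False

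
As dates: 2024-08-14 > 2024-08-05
True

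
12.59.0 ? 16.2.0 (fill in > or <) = <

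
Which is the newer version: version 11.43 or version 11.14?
version 11.43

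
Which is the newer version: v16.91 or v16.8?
v16.91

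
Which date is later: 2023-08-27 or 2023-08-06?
2023-08-27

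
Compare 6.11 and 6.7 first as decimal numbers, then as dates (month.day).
As decimals: 6.11 < 6.7. As dates: 6/11 is later than 6/7 (day 11 > day 7).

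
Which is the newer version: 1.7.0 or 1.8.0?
1.8.0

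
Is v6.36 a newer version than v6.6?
Yes. Version numbers are compared segment by segment as integers, not as decimals: minor version 36 > 6, so v6.36 > v6.6 (even though the decimal 6.36 < 6.6).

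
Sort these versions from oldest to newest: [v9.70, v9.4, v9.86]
[v9.4, v9.70, v9.86]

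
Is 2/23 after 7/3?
No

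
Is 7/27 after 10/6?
No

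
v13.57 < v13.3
False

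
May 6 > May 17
False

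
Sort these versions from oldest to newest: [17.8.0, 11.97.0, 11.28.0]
[11.28.0, 11.97.0, 17.8.0]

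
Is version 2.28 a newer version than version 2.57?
No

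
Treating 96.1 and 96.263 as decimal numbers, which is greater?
96.263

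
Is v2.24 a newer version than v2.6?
Yes. Version numbers are compared segment by segment as integers, not as decimals: minor version 24 > 6, so v2.24 > v2.6 (even though the decimal 2.24 < 2.6).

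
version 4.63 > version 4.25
True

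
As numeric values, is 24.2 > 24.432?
False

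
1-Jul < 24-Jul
True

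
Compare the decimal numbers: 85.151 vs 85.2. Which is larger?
85.2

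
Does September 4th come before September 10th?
Yes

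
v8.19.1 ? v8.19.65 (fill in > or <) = <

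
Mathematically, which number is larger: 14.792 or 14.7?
14.792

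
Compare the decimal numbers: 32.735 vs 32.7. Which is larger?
32.735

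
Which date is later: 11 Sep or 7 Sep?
11 Sep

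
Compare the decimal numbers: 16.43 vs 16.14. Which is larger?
16.43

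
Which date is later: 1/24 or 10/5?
10/5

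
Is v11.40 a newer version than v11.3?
Yes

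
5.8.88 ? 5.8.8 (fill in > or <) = >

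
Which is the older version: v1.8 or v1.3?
v1.3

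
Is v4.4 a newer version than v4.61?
No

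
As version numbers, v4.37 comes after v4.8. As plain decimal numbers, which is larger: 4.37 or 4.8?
4.8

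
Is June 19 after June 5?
Yes. Day 19 comes after day 5 in June — this is a date comparison, not a decimal one (the decimal 6.19 would be smaller than 6.5).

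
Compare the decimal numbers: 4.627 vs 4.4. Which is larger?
4.627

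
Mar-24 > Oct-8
False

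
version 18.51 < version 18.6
False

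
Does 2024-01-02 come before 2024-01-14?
Yes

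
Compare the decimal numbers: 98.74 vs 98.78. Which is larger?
98.78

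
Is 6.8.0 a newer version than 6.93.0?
No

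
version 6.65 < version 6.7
False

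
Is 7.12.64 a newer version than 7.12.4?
Yes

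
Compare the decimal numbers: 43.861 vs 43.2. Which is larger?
43.861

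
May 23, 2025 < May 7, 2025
False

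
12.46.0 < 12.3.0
False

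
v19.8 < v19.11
True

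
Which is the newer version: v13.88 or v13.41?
v13.88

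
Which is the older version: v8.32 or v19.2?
v8.32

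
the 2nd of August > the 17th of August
False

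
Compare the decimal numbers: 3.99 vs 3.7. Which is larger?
3.99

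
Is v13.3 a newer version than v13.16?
No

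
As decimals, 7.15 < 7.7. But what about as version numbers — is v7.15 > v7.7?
True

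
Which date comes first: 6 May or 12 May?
6 May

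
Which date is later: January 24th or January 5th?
January 24th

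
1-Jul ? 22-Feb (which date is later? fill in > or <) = >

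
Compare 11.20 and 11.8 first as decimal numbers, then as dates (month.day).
As decimals: 11.20 < 11.8. As dates: 11/20 is later than 11/8 (day 20 > day 8).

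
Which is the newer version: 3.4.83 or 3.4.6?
3.4.83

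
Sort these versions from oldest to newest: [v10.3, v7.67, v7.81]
[v7.67, v7.81, v10.3]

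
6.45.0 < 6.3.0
False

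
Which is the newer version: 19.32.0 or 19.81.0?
19.81.0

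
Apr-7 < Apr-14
True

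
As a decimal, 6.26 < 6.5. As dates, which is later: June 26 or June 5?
June 26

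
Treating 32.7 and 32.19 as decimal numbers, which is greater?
32.7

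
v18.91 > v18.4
True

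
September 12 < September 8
False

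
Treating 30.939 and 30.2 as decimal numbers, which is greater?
30.939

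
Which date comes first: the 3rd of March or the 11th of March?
the 3rd of March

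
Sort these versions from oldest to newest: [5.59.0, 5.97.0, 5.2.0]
[5.2.0, 5.59.0, 5.97.0]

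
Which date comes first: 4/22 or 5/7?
4/22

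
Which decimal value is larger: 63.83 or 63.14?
63.83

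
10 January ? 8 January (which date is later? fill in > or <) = >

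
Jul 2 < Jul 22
True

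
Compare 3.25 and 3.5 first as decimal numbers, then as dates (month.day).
As decimals: 3.25 < 3.5. As dates: 3/25 is later than 3/5 (day 25 > day 5).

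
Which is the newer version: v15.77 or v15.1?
v15.77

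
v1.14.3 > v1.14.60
False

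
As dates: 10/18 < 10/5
False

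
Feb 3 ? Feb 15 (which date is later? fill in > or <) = <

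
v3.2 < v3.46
True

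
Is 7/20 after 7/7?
Yes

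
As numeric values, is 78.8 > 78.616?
True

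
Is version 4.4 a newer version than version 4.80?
No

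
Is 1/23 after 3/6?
No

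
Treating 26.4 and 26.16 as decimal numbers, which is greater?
26.4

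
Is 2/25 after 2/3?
Yes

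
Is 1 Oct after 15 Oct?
No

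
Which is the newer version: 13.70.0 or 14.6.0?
14.6.0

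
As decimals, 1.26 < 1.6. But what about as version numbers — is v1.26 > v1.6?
True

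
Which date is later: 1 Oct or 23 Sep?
1 Oct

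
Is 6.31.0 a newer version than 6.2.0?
Yes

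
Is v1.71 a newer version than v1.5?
Yes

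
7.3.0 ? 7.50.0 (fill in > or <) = <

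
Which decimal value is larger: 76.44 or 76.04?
76.44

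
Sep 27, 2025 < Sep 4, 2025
False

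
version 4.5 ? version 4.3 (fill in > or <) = >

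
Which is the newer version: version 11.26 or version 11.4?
version 11.26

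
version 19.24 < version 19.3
False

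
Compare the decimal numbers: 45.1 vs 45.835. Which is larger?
45.835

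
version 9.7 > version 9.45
False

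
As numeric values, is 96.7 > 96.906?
False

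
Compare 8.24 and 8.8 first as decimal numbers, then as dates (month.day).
As decimals: 8.24 < 8.8. As dates: 8/24 is later than 8/8 (day 24 > day 8).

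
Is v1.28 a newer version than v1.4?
Yes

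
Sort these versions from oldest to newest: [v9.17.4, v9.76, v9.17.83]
[v9.17.4, v9.17.83, v9.76]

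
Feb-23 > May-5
False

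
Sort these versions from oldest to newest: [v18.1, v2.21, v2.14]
[v2.14, v2.21, v18.1]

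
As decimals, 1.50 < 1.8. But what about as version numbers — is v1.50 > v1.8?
True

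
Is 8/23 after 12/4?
No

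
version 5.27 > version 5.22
True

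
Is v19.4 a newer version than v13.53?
Yes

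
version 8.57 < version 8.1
False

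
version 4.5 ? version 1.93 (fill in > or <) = >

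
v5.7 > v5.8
False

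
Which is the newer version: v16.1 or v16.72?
v16.72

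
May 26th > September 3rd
False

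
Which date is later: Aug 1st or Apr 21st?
Aug 1st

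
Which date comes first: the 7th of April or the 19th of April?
the 7th of April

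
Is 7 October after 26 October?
No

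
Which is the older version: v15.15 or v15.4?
v15.4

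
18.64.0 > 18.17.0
True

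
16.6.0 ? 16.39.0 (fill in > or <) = <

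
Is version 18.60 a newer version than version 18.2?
Yes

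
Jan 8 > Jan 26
False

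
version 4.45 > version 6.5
False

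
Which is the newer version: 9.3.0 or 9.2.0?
9.3.0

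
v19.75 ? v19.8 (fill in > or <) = >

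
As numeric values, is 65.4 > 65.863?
False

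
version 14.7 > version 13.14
True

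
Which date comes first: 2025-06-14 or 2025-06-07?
2025-06-07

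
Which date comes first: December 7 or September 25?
September 25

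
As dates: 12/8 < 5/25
False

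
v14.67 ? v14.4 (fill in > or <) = >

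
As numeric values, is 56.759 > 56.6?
True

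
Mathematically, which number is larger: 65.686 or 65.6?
65.686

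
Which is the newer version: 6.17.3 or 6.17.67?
6.17.67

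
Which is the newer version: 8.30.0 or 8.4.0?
8.30.0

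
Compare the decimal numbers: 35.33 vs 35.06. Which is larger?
35.33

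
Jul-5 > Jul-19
False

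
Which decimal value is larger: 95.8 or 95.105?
95.8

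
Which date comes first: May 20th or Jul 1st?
May 20th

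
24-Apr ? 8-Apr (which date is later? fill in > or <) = >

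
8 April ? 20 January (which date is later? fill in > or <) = >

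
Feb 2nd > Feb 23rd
False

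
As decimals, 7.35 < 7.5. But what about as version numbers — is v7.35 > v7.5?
True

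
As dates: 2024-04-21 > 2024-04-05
True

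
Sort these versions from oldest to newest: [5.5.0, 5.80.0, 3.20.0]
[3.20.0, 5.5.0, 5.80.0]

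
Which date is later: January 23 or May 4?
May 4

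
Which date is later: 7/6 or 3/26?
7/6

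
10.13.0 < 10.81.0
True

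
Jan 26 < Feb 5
True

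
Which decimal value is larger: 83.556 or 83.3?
83.556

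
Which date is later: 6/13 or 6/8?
6/13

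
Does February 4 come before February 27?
Yes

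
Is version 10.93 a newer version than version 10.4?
Yes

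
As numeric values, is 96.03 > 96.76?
False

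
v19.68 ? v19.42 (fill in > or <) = >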